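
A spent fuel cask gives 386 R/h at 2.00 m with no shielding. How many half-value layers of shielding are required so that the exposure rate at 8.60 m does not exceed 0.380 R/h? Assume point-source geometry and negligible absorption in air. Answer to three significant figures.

5.78 half-value layers

At 8.60 m, distance alone gives 386 × (2.00/8.60)² = 386 × 0.05408 = 20.87 R/h.
Further attenuation needed: 20.87/0.380 = 54.92.
n = log₂(54.92) = 5.779 half-value layers.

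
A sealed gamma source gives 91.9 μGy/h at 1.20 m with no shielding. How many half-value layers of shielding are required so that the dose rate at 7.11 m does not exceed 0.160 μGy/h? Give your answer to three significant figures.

4.03 half-value layers

At 7.11 m, distance alone gives (1.20/7.11)² = 0.02849, so 91.9 × 0.02849 = 2.618 μGy/h.
Further attenuation needed: 2.618/0.160 = 16.36.
n = log₂(16.36) = 4.032 half-value layers.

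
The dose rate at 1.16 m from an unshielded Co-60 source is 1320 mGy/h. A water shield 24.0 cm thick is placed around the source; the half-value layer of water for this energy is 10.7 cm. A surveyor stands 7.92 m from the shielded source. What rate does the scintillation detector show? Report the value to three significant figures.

5.98 mGy/h

Distance alone: 1320 × (1.16/7.92)² = 1320 × 0.02145 = 28.31 mGy/h.
Shield: 24.0/10.7 = 2.243 half-value layers → attenuation 2^(−2.243) = 0.2112.
Combined: 28.31 × 0.2112 = 5.979 mGy/h.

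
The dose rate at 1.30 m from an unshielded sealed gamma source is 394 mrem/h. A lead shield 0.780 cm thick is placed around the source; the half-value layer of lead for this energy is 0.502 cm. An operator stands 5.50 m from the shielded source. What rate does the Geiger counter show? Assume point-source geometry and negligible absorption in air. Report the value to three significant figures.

Distance alone: (1.30/5.50)² = 0.05587, so 394 × 0.05587 = 22.01 mrem/h.
Shield: 0.780/0.502 = 1.554 half-value layers → attenuation 2^(−1.554) = 0.3406.
Combined: 22.01 × 0.3406 = 7.497 mrem/h.

7.50 mrem/h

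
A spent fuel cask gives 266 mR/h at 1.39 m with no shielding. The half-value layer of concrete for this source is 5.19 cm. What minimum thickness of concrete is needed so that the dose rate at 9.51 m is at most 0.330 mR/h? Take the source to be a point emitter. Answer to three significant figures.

At 9.51 m, distance alone gives (1.39/9.51)² = 0.02136, so 266 × 0.02136 = 5.682 mR/h.
Further attenuation needed: 5.682/0.330 = 17.22.
n = log₂(17.22) = 4.106 half-value layers.
Thickness = 4.106 × 5.19 cm = 21.31 cm.

21.3 cm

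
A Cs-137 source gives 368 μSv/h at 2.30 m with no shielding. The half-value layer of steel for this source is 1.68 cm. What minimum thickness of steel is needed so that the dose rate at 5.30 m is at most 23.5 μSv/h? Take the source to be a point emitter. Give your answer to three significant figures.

At 5.30 m, distance alone gives 368 × (2.30/5.30)² = 368 × 0.1883 = 69.29 μSv/h.
Further attenuation needed: 69.29/23.5 = 2.949.
n = log₂(2.949) = 1.560 half-value layers.
Thickness = 1.560 × 1.68 cm = 2.621 cm.

2.62 cm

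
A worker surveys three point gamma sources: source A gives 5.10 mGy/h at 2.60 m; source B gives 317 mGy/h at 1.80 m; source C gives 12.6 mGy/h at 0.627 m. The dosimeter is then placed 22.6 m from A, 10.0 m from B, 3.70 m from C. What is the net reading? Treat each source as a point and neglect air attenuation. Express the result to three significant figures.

Each source contributes Iᵢ·(dᵢ/rᵢ)²; contributions add.
A: 5.10 × (2.60/22.6)² = 0.06750 mGy/h
B: 317 × (1.80/10.0)² = 10.27 mGy/h
C: 12.6 × (0.627/3.70)² = 0.3618 mGy/h
Total = 0.06750 + 10.27 + 0.3618 = 10.70 mGy/h.

10.7 mGy/h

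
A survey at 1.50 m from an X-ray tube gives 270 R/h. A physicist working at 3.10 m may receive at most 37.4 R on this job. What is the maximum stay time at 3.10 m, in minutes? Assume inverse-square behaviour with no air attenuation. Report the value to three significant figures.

Using I₁d₁² = I₂d₂², rate at 3.10 m:
(1.50/3.10)² = 0.2341, so 270 × 0.2341 = 63.21 R/h.
Stay time = 37.4 R ÷ 63.21 R/h = 0.5917 h = 35.50 min.

35.5 min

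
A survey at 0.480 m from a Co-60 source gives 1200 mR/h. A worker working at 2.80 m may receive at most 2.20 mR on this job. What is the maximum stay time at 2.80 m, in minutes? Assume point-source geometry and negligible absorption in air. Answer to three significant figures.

Since intensity falls as 1/r², rate at 2.80 m:
(0.480/2.80)² = 0.02939, so 1200 × 0.02939 = 35.27 mR/h.
Stay time = 2.20 mR ÷ 35.27 mR/h = 0.06238 h = 3.743 min.

3.74 min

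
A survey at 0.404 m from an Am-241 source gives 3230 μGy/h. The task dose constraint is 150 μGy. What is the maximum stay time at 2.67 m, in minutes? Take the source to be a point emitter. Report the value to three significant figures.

122 min

Applying the 1/r² law, rate at 2.67 m:
3230 × (0.404/2.67)² = 3230 × 0.02289 = 73.93 μGy/h.
Stay time = 150 μGy ÷ 73.93 μGy/h = 2.029 h = 121.7 min.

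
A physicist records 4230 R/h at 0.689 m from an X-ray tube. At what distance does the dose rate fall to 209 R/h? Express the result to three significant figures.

Since intensity falls as 1/r², d₂ = d₁·√(I₁/I₂).
I₁/I₂ = 4230/209 = 20.24, so d₂ = 0.689 × √20.24 = 3.100 m.

3.10 m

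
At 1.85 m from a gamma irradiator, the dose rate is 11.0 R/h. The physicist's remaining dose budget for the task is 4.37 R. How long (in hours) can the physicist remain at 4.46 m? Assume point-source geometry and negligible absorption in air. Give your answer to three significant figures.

Intensity scales as (d₁/d₂)², so rate at 4.46 m:
11.0 × (1.85/4.46)² = 11.0 × 0.1721 = 1.893 R/h.
Stay time = 4.37 R ÷ 1.893 R/h = 2.309 h.

2.31 h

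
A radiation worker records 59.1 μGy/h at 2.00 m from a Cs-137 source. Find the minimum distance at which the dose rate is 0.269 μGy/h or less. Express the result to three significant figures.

29.6 m

Intensity scales as (d₁/d₂)², so d₂ = d₁·√(I₁/I₂).
I₁/I₂ = 59.1/0.269 = 219.7, so d₂ = 2.00 × √219.7 = 29.64 m.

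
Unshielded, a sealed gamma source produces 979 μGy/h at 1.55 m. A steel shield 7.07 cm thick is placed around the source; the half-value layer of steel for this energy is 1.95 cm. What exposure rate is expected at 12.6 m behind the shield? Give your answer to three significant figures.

Distance alone: (1.55/12.6)² = 0.01513, so 979 × 0.01513 = 14.81 μGy/h.
Shield: 7.07/1.95 = 3.626 half-value layers → attenuation 2^(−3.626) = 0.08100.
Combined: 14.81 × 0.08100 = 1.200 μGy/h.

1.20 μGy/h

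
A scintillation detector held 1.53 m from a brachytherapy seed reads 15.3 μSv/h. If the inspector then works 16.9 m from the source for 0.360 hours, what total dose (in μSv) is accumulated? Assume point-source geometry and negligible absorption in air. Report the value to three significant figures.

0.0451 μSv

Since intensity falls as 1/r², rate at 16.9 m:
(1.53/16.9)² = 0.008196, so 15.3 × 0.008196 = 0.1254 μSv/h.
Dose = rate × time = 0.1254 μSv/h × 0.3600 h = 0.04514 μSv.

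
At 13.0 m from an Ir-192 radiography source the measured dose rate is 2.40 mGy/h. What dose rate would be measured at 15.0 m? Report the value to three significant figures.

By the inverse-square law, scaling from 13.0 m to 15.0 m:
2.40 × (13.0/15.0)² = 2.40 × 0.7511 = 1.803 mGy/h.

1.80 mGy/h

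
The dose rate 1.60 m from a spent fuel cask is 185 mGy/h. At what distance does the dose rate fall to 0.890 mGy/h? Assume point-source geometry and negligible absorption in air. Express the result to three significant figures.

By the inverse-square law, d₂ = d₁·√(I₁/I₂).
I₁/I₂ = 185/0.890 = 207.9, so d₂ = 1.60 × √207.9 = 23.07 m.

23.1 m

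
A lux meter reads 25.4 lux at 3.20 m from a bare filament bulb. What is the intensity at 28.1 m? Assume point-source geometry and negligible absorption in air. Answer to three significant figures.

Since intensity falls as 1/r², the rate at 28.1 m is
25.4 × (3.20/28.1)² = 25.4 × 0.01297 = 0.3294 lux.

0.329 lux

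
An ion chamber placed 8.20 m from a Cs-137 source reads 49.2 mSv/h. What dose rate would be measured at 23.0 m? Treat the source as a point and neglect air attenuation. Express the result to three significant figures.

6.25 mSv/h

Since intensity falls as 1/r², scaling from 8.20 m to 23.0 m:
(8.20/23.0)² = 0.1271, so 49.2 × 0.1271 = 6.253 mSv/h.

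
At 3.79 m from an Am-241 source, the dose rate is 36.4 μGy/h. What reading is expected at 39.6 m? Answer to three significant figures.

Applying the 1/r² law, the rate at 39.6 m is
(3.79/39.6)² = 0.009160, so 36.4 × 0.009160 = 0.3334 μGy/h.

0.333 μGy/h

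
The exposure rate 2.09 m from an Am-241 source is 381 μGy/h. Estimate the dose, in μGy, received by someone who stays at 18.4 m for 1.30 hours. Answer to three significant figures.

6.39 μGy

Applying the 1/r² law, rate at 18.4 m:
381 × (2.09/18.4)² = 381 × 0.01290 = 4.915 μGy/h.
Dose = rate × time = 4.915 μGy/h × 1.300 h = 6.389 μGy.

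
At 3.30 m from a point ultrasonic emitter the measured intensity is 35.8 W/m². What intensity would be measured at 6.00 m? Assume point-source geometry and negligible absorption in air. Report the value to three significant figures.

10.8 W/m²

Using I₁d₁² = I₂d₂², scaling from 3.30 m to 6.00 m:
(3.30/6.00)² = 0.3025, so 35.8 × 0.3025 = 10.83 W/m².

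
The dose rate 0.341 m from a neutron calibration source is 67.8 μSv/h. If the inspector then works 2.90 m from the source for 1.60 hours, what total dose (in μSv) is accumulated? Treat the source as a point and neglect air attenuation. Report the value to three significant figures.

Since intensity falls as 1/r², rate at 2.90 m:
67.8 × (0.341/2.90)² = 67.8 × 0.01383 = 0.9377 μSv/h.
Dose = rate × time = 0.9377 μSv/h × 1.600 h = 1.500 μSv.

1.50 μSv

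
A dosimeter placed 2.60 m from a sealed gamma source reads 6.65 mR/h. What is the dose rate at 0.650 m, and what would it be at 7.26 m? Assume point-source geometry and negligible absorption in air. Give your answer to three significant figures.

106 mR/h; 0.853 mR/h

Using I₁d₁² = I₂d₂²,
At 0.650 m: (2.60/0.650)² = 16.00, so 6.65 × 16.00 = 106.4 mR/h
At 7.26 m: 106.4 × (0.650/7.26)² = 106.4 × 0.008016 = 0.8529 mR/h.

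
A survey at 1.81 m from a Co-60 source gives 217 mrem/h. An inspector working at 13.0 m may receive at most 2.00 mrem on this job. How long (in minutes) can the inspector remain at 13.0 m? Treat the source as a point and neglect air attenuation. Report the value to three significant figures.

By the inverse-square law, rate at 13.0 m:
217 × (1.81/13.0)² = 217 × 0.01939 = 4.208 mrem/h.
Stay time = 2.00 mrem ÷ 4.208 mrem/h = 0.4753 h = 28.52 min.

28.5 min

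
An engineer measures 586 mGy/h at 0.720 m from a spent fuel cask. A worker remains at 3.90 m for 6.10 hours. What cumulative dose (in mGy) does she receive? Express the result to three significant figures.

Since intensity falls as 1/r², rate at 3.90 m:
586 × (0.720/3.90)² = 586 × 0.03408 = 19.97 mGy/h.
Dose = rate × time = 19.97 mGy/h × 6.100 h = 121.8 mGy.

122 mGy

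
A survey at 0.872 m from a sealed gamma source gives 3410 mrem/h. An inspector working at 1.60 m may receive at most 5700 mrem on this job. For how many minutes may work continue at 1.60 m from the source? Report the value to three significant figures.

By the inverse-square law, rate at 1.60 m:
(0.872/1.60)² = 0.2970, so 3410 × 0.2970 = 1013 mrem/h.
Stay time = 5700 mrem ÷ 1013 mrem/h = 5.627 h = 337.6 min.

338 min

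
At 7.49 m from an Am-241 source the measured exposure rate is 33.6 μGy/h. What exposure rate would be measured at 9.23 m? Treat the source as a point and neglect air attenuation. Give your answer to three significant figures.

Applying the 1/r² law, scaling from 7.49 m to 9.23 m:
33.6 × (7.49/9.23)² = 33.6 × 0.6585 = 22.13 μGy/h.

22.1 μGy/h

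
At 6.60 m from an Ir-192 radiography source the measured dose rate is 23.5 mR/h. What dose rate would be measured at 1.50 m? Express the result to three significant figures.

Using I₁d₁² = I₂d₂², scaling from 6.60 m to 1.50 m:
(6.60/1.50)² = 19.36, so 23.5 × 19.36 = 455.0 mR/h.

455 mR/h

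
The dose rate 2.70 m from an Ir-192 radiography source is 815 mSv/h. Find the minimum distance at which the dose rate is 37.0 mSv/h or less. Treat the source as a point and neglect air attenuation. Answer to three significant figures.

12.7 m

Intensity scales as (d₁/d₂)², so d₂ = d₁·√(I₁/I₂).
I₁/I₂ = 815/37.0 = 22.03, so d₂ = 2.70 × √22.03 = 12.67 m.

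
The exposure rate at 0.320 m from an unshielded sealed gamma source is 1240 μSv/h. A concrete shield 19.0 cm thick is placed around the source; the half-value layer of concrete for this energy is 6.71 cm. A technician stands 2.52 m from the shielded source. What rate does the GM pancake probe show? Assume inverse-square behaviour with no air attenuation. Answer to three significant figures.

2.81 μSv/h

Distance alone: (0.320/2.52)² = 0.01612, so 1240 × 0.01612 = 19.99 μSv/h.
Shield: 19.0/6.71 = 2.832 half-value layers → attenuation 2^(−2.832) = 0.1404.
Combined: 19.99 × 0.1404 = 2.807 μSv/h.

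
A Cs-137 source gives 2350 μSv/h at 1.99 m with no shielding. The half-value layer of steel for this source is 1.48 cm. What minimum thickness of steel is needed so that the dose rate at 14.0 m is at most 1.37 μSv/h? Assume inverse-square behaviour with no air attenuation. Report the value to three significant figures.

7.57 cm

At 14.0 m, distance alone gives 2350 × (1.99/14.0)² = 2350 × 0.02020 = 47.47 μSv/h.
Further attenuation needed: 47.47/1.37 = 34.65.
n = log₂(34.65) = 5.115 half-value layers.
Thickness = 5.115 × 1.48 cm = 7.570 cm.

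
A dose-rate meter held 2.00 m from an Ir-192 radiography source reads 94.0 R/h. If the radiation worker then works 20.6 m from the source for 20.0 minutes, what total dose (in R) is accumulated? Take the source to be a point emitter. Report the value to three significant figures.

0.295 R

Using I₁d₁² = I₂d₂², rate at 20.6 m:
(2.00/20.6)² = 0.009426, so 94.0 × 0.009426 = 0.8860 R/h.
Dose = rate × time = 0.8860 R/h × 0.3333 h = 0.2953 R.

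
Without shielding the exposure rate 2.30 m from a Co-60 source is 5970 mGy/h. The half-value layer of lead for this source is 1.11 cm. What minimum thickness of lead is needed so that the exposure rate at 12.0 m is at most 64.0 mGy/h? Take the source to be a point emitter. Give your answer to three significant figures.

At 12.0 m, distance alone gives (2.30/12.0)² = 0.03674, so 5970 × 0.03674 = 219.3 mGy/h.
Further attenuation needed: 219.3/64.0 = 3.427.
n = log₂(3.427) = 1.777 half-value layers.
Thickness = 1.777 × 1.11 cm = 1.972 cm.

1.97 cm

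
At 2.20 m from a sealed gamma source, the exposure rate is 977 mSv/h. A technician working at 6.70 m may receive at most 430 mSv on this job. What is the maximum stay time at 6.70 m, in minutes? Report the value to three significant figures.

245 min

Intensity scales as (d₁/d₂)², so rate at 6.70 m:
(2.20/6.70)² = 0.1078, so 977 × 0.1078 = 105.3 mSv/h.
Stay time = 430 mSv ÷ 105.3 mSv/h = 4.084 h = 245.0 min.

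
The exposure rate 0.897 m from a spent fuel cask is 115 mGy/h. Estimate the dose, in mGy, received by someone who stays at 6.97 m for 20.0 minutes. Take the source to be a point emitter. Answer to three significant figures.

0.635 mGy

By the inverse-square law, rate at 6.97 m:
(0.897/6.97)² = 0.01656, so 115 × 0.01656 = 1.904 mGy/h.
Dose = rate × time = 1.904 mGy/h × 0.3333 h = 0.6346 mGy.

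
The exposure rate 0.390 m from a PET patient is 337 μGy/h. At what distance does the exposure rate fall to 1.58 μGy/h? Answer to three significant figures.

5.70 m

Intensity scales as (d₁/d₂)², so d₂ = d₁·√(I₁/I₂).
I₁/I₂ = 337/1.58 = 213.3, so d₂ = 0.390 × √213.3 = 5.696 m.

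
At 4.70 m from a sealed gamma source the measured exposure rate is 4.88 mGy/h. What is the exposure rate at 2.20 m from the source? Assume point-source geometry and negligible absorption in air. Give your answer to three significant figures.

22.3 mGy/h

Since intensity falls as 1/r², scaling from 4.70 m to 2.20 m:
4.88 × (4.70/2.20)² = 4.88 × 4.564 = 22.27 mGy/h.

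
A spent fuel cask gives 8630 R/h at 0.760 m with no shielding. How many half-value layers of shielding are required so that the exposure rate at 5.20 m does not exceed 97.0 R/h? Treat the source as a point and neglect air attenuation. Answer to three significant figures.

At 5.20 m, distance alone gives (0.760/5.20)² = 0.02136, so 8630 × 0.02136 = 184.3 R/h.
Further attenuation needed: 184.3/97.0 = 1.900.
n = log₂(1.900) = 0.9260 half-value layers.

0.926 half-value layers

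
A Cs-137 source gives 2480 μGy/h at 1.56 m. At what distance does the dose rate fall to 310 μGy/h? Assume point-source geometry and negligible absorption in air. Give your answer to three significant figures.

4.41 m

Since intensity falls as 1/r², d₂ = d₁·√(I₁/I₂).
I₁/I₂ = 2480/310 = 8.000, so d₂ = 1.56 × √8.000 = 4.412 m.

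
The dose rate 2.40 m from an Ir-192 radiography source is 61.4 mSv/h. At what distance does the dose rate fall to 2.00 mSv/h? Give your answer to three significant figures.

Using I₁d₁² = I₂d₂², d₂ = d₁·√(I₁/I₂).
I₁/I₂ = 61.4/2.00 = 30.70, so d₂ = 2.40 × √30.70 = 13.30 m.

13.3 m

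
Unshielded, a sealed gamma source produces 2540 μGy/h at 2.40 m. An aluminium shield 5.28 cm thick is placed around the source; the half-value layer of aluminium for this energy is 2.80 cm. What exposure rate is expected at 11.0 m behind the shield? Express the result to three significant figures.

32.7 μGy/h

Distance alone: 2540 × (2.40/11.0)² = 2540 × 0.04760 = 120.9 μGy/h.
Shield: 5.28/2.80 = 1.886 half-value layers → attenuation 2^(−1.886) = 0.2706.
Combined: 120.9 × 0.2706 = 32.72 μGy/h.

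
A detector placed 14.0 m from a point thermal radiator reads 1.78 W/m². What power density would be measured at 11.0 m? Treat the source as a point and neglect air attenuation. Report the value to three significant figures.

Applying the 1/r² law, scaling from 14.0 m to 11.0 m:
1.78 × (14.0/11.0)² = 1.78 × 1.620 = 2.884 W/m².

2.88 W/m²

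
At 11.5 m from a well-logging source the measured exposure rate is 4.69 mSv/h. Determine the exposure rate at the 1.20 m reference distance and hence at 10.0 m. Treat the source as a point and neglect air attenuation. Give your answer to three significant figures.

431 mSv/h; 6.20 mSv/h

By the inverse-square law,
At 1.20 m: 4.69 × (11.5/1.20)² = 4.69 × 91.84 = 430.7 mSv/h
At 10.0 m: (1.20/10.0)² = 0.01440, so 430.7 × 0.01440 = 6.202 mSv/h.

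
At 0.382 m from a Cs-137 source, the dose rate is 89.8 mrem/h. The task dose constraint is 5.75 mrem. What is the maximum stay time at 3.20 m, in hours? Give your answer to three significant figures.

Applying the 1/r² law, rate at 3.20 m:
(0.382/3.20)² = 0.01425, so 89.8 × 0.01425 = 1.280 mrem/h.
Stay time = 5.75 mrem ÷ 1.280 mrem/h = 4.492 h.

4.49 h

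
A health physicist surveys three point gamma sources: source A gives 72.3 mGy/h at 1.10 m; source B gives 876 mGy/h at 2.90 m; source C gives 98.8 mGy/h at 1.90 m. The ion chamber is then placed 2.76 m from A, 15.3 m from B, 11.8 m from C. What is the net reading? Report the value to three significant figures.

45.5 mGy/h

By superposition, sum each source's inverse-square contribution:
A: 72.3 × (1.10/2.76)² = 11.48 mGy/h
B: 876 × (2.90/15.3)² = 31.47 mGy/h
C: 98.8 × (1.90/11.8)² = 2.562 mGy/h
Total = 11.48 + 31.47 + 2.562 = 45.51 mGy/h.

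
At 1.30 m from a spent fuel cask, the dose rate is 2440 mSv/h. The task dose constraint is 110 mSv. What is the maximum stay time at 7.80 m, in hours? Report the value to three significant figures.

Intensity scales as (d₁/d₂)², so rate at 7.80 m:
2440 × (1.30/7.80)² = 2440 × 0.02778 = 67.78 mSv/h.
Stay time = 110 mSv ÷ 67.78 mSv/h = 1.623 h.

1.62 h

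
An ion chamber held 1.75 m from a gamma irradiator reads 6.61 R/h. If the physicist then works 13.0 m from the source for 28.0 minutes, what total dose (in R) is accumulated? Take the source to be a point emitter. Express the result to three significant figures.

Using I₁d₁² = I₂d₂², rate at 13.0 m:
(1.75/13.0)² = 0.01812, so 6.61 × 0.01812 = 0.1198 R/h.
Dose = rate × time = 0.1198 R/h × 0.4667 h = 0.05591 R.

0.0559 R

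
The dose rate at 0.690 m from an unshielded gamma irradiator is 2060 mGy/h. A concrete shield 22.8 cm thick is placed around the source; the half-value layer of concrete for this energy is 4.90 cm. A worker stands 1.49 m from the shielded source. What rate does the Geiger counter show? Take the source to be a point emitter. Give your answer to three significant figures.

Distance alone: 2060 × (0.690/1.49)² = 2060 × 0.2144 = 441.7 mGy/h.
Shield: 22.8/4.90 = 4.653 half-value layers → attenuation 2^(−4.653) = 0.03975.
Combined: 441.7 × 0.03975 = 17.56 mGy/h.

17.6 mGy/h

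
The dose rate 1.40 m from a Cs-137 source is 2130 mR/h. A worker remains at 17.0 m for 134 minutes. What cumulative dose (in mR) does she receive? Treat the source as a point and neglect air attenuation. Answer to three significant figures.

Intensity scales as (d₁/d₂)², so rate at 17.0 m:
2130 × (1.40/17.0)² = 2130 × 0.006782 = 14.45 mR/h.
Dose = rate × time = 14.45 mR/h × 2.233 h = 32.27 mR.

32.3 mR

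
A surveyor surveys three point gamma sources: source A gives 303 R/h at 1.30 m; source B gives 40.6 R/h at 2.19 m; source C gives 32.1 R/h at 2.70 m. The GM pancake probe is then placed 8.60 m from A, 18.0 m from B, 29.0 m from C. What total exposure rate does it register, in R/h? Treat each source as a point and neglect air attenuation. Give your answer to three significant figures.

7.80 R/h

By superposition, sum each source's inverse-square contribution:
A: 303 × (1.30/8.60)² = 6.924 R/h
B: 40.6 × (2.19/18.0)² = 0.6010 R/h
C: 32.1 × (2.70/29.0)² = 0.2783 R/h
Total = 6.924 + 0.6010 + 0.2783 = 7.803 R/h.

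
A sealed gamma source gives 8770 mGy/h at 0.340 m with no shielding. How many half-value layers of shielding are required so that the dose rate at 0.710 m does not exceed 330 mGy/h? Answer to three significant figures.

At 0.710 m, distance alone gives 8770 × (0.340/0.710)² = 8770 × 0.2293 = 2011 mGy/h.
Further attenuation needed: 2011/330 = 6.094.
n = log₂(6.094) = 2.607 half-value layers.

2.61 half-value layers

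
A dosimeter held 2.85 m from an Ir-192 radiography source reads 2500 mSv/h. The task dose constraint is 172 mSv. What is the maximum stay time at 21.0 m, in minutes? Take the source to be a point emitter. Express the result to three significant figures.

224 min

Applying the 1/r² law, rate at 21.0 m:
2500 × (2.85/21.0)² = 2500 × 0.01842 = 46.05 mSv/h.
Stay time = 172 mSv ÷ 46.05 mSv/h = 3.735 h = 224.1 min.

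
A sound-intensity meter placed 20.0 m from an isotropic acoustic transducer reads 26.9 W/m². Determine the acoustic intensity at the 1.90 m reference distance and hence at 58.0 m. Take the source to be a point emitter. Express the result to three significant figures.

By the inverse-square law,
At 1.90 m: (20.0/1.90)² = 110.8, so 26.9 × 110.8 = 2981 W/m²
At 58.0 m: 2981 × (1.90/58.0)² = 2981 × 0.001073 = 3.199 W/m².

2980 W/m²; 3.20 W/m²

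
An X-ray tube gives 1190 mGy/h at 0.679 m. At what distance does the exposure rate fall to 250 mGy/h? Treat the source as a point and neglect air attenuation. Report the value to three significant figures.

Applying the 1/r² law, d₂ = d₁·√(I₁/I₂).
I₁/I₂ = 1190/250 = 4.760, so d₂ = 0.679 × √4.760 = 1.481 m.

1.48 m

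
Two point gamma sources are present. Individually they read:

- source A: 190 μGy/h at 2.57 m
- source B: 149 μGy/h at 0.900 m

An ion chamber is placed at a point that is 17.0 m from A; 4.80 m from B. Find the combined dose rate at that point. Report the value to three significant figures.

9.58 μGy/h

By superposition, sum each source's inverse-square contribution:
A: 190 × (2.57/17.0)² = 4.342 μGy/h
B: 149 × (0.900/4.80)² = 5.238 μGy/h
Total = 4.342 + 5.238 = 9.580 μGy/h.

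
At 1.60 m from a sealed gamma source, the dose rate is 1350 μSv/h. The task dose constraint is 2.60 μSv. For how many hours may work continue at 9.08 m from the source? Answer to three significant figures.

0.0620 h

Since intensity falls as 1/r², rate at 9.08 m:
1350 × (1.60/9.08)² = 1350 × 0.03105 = 41.92 μSv/h.
Stay time = 2.60 μSv ÷ 41.92 μSv/h = 0.06202 h.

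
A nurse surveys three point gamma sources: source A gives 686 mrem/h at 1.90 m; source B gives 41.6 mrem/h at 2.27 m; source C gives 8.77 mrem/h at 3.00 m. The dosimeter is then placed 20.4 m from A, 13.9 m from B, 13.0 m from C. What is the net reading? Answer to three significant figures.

7.53 mrem/h

By superposition, sum each source's inverse-square contribution:
A: 686 × (1.90/20.4)² = 5.951 mrem/h
B: 41.6 × (2.27/13.9)² = 1.109 mrem/h
C: 8.77 × (3.00/13.0)² = 0.4670 mrem/h
Total = 5.951 + 1.109 + 0.4670 = 7.527 mrem/h.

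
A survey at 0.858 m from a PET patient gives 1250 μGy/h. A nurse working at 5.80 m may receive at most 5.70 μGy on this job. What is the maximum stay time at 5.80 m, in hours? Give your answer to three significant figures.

0.208 h

Since intensity falls as 1/r², rate at 5.80 m:
(0.858/5.80)² = 0.02188, so 1250 × 0.02188 = 27.35 μGy/h.
Stay time = 5.70 μGy ÷ 27.35 μGy/h = 0.2084 h.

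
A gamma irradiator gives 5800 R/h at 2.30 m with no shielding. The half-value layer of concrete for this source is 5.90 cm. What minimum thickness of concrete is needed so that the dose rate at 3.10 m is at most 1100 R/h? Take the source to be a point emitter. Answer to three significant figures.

At 3.10 m, distance alone gives (2.30/3.10)² = 0.5505, so 5800 × 0.5505 = 3193 R/h.
Further attenuation needed: 3193/1100 = 2.903.
n = log₂(2.903) = 1.538 half-value layers.
Thickness = 1.538 × 5.90 cm = 9.074 cm.

9.07 cm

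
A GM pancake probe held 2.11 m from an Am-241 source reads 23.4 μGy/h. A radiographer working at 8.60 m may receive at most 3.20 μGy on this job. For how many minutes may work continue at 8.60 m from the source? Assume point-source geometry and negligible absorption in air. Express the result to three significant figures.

By the inverse-square law, rate at 8.60 m:
(2.11/8.60)² = 0.06020, so 23.4 × 0.06020 = 1.409 μGy/h.
Stay time = 3.20 μGy ÷ 1.409 μGy/h = 2.271 h = 136.3 min.

136 min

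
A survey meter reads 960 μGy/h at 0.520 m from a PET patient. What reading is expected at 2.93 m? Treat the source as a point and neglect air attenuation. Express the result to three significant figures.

30.2 μGy/h

Intensity scales as (d₁/d₂)², so the rate at 2.93 m is
960 × (0.520/2.93)² = 960 × 0.03150 = 30.24 μGy/h.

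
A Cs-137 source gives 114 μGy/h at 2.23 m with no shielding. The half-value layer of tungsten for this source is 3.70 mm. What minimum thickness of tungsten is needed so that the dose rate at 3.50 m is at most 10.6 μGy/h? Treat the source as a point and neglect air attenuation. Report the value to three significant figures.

At 3.50 m, distance alone gives (2.23/3.50)² = 0.4060, so 114 × 0.4060 = 46.28 μGy/h.
Further attenuation needed: 46.28/10.6 = 4.366.
n = log₂(4.366) = 2.126 half-value layers.
Thickness = 2.126 × 3.70 mm = 7.866 mm.

7.87 mm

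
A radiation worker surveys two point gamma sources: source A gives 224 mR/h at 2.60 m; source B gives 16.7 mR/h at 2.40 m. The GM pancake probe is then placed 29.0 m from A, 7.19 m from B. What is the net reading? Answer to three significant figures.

Each source contributes Iᵢ·(dᵢ/rᵢ)²; contributions add.
A: 224 × (2.60/29.0)² = 1.801 mR/h
B: 16.7 × (2.40/7.19)² = 1.861 mR/h
Total = 1.801 + 1.861 = 3.662 mR/h.

3.66 mR/h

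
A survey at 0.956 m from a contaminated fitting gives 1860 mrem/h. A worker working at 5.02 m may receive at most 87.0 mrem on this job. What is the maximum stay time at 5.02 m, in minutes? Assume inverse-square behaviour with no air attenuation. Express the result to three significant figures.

Applying the 1/r² law, rate at 5.02 m:
(0.956/5.02)² = 0.03627, so 1860 × 0.03627 = 67.46 mrem/h.
Stay time = 87.0 mrem ÷ 67.46 mrem/h = 1.290 h = 77.40 min.

77.4 min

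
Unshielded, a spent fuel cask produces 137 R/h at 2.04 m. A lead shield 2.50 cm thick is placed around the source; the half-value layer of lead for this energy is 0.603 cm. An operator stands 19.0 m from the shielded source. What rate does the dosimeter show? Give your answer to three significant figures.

Distance alone: (2.04/19.0)² = 0.01153, so 137 × 0.01153 = 1.580 R/h.
Shield: 2.50/0.603 = 4.146 half-value layers → attenuation 2^(−4.146) = 0.05648.
Combined: 1.580 × 0.05648 = 0.08924 R/h.

0.0892 R/h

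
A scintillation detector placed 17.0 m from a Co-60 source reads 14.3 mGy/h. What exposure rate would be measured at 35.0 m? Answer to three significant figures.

By the inverse-square law, scaling from 17.0 m to 35.0 m:
(17.0/35.0)² = 0.2359, so 14.3 × 0.2359 = 3.373 mGy/h.

3.37 mGy/h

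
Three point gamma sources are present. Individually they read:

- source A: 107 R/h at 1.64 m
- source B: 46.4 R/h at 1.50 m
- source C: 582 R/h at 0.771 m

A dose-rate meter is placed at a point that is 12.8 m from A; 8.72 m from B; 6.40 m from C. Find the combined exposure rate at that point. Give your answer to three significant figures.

11.6 R/h

Each source contributes Iᵢ·(dᵢ/rᵢ)²; contributions add.
A: 107 × (1.64/12.8)² = 1.757 R/h
B: 46.4 × (1.50/8.72)² = 1.373 R/h
C: 582 × (0.771/6.40)² = 8.446 R/h
Total = 1.757 + 1.373 + 8.446 = 11.58 R/h.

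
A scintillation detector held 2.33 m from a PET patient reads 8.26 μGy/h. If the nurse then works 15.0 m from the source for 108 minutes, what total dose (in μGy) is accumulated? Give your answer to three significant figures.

0.359 μGy

Applying the 1/r² law, rate at 15.0 m:
(2.33/15.0)² = 0.02413, so 8.26 × 0.02413 = 0.1993 μGy/h.
Dose = rate × time = 0.1993 μGy/h × 1.800 h = 0.3587 μGy.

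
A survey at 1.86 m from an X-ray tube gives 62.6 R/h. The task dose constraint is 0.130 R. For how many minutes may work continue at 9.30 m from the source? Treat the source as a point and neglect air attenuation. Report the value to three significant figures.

Since intensity falls as 1/r², rate at 9.30 m:
62.6 × (1.86/9.30)² = 62.6 × 0.04000 = 2.504 R/h.
Stay time = 0.130 R ÷ 2.504 R/h = 0.05192 h = 3.115 min.

3.12 min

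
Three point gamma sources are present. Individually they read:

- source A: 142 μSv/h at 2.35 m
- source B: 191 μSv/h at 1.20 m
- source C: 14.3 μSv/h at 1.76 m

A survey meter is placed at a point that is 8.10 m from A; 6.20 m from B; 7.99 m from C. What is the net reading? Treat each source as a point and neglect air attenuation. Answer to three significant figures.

19.8 μSv/h

Each source contributes Iᵢ·(dᵢ/rᵢ)²; contributions add.
A: 142 × (2.35/8.10)² = 11.95 μSv/h
B: 191 × (1.20/6.20)² = 7.155 μSv/h
C: 14.3 × (1.76/7.99)² = 0.6939 μSv/h
Total = 11.95 + 7.155 + 0.6939 = 19.80 μSv/h.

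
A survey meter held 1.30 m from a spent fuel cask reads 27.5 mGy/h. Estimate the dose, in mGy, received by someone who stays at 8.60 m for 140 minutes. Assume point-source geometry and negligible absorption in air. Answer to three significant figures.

By the inverse-square law, rate at 8.60 m:
27.5 × (1.30/8.60)² = 27.5 × 0.02285 = 0.6284 mGy/h.
Dose = rate × time = 0.6284 mGy/h × 2.333 h = 1.466 mGy.

1.47 mGy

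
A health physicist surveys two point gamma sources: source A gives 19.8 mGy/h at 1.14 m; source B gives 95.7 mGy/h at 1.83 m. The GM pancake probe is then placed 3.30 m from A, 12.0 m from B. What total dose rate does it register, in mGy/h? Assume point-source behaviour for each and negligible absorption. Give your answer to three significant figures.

Each source contributes Iᵢ·(dᵢ/rᵢ)²; contributions add.
A: 19.8 × (1.14/3.30)² = 2.363 mGy/h
B: 95.7 × (1.83/12.0)² = 2.226 mGy/h
Total = 2.363 + 2.226 = 4.589 mGy/h.

4.59 mGy/h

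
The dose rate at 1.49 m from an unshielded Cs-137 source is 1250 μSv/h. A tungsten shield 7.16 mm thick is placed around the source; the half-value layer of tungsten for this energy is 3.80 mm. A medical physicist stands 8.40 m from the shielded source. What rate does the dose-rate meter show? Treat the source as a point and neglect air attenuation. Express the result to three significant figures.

Distance alone: 1250 × (1.49/8.40)² = 1250 × 0.03146 = 39.33 μSv/h.
Shield: 7.16/3.80 = 1.884 half-value layers → attenuation 2^(−1.884) = 0.2709.
Combined: 39.33 × 0.2709 = 10.65 μSv/h.

10.7 μSv/h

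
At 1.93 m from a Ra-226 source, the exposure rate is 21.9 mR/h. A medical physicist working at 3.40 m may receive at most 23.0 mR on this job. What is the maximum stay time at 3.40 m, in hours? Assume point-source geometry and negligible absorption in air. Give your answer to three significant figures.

3.26 h

Since intensity falls as 1/r², rate at 3.40 m:
21.9 × (1.93/3.40)² = 21.9 × 0.3222 = 7.056 mR/h.
Stay time = 23.0 mR ÷ 7.056 mR/h = 3.260 h.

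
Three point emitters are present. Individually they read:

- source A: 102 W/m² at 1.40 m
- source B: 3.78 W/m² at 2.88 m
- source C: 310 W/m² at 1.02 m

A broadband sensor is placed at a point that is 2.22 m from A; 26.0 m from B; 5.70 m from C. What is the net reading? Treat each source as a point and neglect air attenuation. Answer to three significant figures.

50.5 W/m²

Each source contributes Iᵢ·(dᵢ/rᵢ)²; contributions add.
A: 102 × (1.40/2.22)² = 40.56 W/m²
B: 3.78 × (2.88/26.0)² = 0.04638 W/m²
C: 310 × (1.02/5.70)² = 9.927 W/m²
Total = 40.56 + 0.04638 + 9.927 = 50.53 W/m².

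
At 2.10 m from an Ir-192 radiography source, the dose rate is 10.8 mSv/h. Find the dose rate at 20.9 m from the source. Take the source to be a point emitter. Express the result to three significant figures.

0.109 mSv/h

Using I₁d₁² = I₂d₂², the rate at 20.9 m is
(2.10/20.9)² = 0.01010, so 10.8 × 0.01010 = 0.1091 mSv/h.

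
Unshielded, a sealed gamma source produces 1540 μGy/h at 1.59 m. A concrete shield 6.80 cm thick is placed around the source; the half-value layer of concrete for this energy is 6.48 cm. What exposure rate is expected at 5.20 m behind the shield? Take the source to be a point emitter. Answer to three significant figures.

69.6 μGy/h

Distance alone: (1.59/5.20)² = 0.09349, so 1540 × 0.09349 = 144.0 μGy/h.
Shield: 6.80/6.48 = 1.049 half-value layers → attenuation 2^(−1.049) = 0.4833.
Combined: 144.0 × 0.4833 = 69.60 μGy/h.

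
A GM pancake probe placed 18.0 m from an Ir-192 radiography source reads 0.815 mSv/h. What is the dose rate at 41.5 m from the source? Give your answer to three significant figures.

0.153 mSv/h

Intensity scales as (d₁/d₂)², so scaling from 18.0 m to 41.5 m:
0.815 × (18.0/41.5)² = 0.815 × 0.1881 = 0.1533 mSv/h.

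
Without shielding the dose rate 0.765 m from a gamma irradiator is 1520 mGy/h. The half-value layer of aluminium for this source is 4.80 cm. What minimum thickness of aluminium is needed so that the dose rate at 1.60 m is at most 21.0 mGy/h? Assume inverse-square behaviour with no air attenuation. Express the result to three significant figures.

19.4 cm

At 1.60 m, distance alone gives 1520 × (0.765/1.60)² = 1520 × 0.2286 = 347.5 mGy/h.
Further attenuation needed: 347.5/21.0 = 16.55.
n = log₂(16.55) = 4.049 half-value layers.
Thickness = 4.049 × 4.80 cm = 19.44 cm.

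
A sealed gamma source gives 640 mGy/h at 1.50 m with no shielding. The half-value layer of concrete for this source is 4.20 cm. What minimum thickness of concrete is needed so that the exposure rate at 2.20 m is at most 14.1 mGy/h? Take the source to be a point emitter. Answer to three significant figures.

18.5 cm

At 2.20 m, distance alone gives 640 × (1.50/2.20)² = 640 × 0.4649 = 297.5 mGy/h.
Further attenuation needed: 297.5/14.1 = 21.10.
n = log₂(21.10) = 4.399 half-value layers.
Thickness = 4.399 × 4.20 cm = 18.48 cm.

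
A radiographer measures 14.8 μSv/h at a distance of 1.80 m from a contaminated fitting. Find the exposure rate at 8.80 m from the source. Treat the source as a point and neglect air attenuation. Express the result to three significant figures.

Since intensity falls as 1/r², the rate at 8.80 m is
14.8 × (1.80/8.80)² = 14.8 × 0.04184 = 0.6192 μSv/h.

0.619 μSv/h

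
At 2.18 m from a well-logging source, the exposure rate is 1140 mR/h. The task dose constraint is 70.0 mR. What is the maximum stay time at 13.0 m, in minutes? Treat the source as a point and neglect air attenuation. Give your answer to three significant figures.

131 min

Intensity scales as (d₁/d₂)², so rate at 13.0 m:
1140 × (2.18/13.0)² = 1140 × 0.02812 = 32.06 mR/h.
Stay time = 70.0 mR ÷ 32.06 mR/h = 2.183 h = 131.0 min.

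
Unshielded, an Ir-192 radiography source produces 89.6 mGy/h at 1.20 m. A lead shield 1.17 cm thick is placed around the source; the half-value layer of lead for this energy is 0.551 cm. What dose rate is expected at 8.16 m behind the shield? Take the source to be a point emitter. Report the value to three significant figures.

0.445 mGy/h

Distance alone: 89.6 × (1.20/8.16)² = 89.6 × 0.02163 = 1.938 mGy/h.
Shield: 1.17/0.551 = 2.123 half-value layers → attenuation 2^(−2.123) = 0.2296.
Combined: 1.938 × 0.2296 = 0.4450 mGy/h.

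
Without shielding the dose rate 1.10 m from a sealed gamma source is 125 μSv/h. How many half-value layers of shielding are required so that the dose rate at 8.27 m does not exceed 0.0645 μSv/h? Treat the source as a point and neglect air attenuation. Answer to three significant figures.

5.10 half-value layers

At 8.27 m, distance alone gives (1.10/8.27)² = 0.01769, so 125 × 0.01769 = 2.211 μSv/h.
Further attenuation needed: 2.211/0.0645 = 34.28.
n = log₂(34.28) = 5.099 half-value layers.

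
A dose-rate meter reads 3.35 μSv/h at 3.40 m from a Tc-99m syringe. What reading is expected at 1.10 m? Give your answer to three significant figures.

32.0 μSv/h

Applying the 1/r² law, the rate at 1.10 m is
(3.40/1.10)² = 9.554, so 3.35 × 9.554 = 32.01 μSv/h.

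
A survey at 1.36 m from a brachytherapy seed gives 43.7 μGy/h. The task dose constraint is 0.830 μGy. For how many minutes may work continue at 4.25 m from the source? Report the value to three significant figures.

Intensity scales as (d₁/d₂)², so rate at 4.25 m:
43.7 × (1.36/4.25)² = 43.7 × 0.1024 = 4.475 μGy/h.
Stay time = 0.830 μGy ÷ 4.475 μGy/h = 0.1855 h = 11.13 min.

11.1 min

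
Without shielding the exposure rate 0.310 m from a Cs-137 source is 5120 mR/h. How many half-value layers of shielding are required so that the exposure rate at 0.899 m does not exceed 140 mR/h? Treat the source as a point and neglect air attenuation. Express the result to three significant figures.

2.12 half-value layers

At 0.899 m, distance alone gives (0.310/0.899)² = 0.1189, so 5120 × 0.1189 = 608.8 mR/h.
Further attenuation needed: 608.8/140 = 4.349.
n = log₂(4.349) = 2.121 half-value layers.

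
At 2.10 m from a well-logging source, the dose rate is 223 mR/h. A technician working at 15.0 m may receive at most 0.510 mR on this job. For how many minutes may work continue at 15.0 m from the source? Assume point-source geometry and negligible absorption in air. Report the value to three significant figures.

7.00 min

Since intensity falls as 1/r², rate at 15.0 m:
223 × (2.10/15.0)² = 223 × 0.01960 = 4.371 mR/h.
Stay time = 0.510 mR ÷ 4.371 mR/h = 0.1167 h = 7.002 min.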